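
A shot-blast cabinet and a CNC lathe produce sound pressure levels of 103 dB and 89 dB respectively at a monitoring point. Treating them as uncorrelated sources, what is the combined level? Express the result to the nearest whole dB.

For uncorrelated sources the intensities add, so convert each level to linear form, sum, and take 10·log₁₀ of the total.
Σ 10^(L/10) = 10^(103/10) + 10^(89/10) = 2.075e+10.
L_total = 10·log₁₀(2.075e+10) = 103.17 dB.

103 dB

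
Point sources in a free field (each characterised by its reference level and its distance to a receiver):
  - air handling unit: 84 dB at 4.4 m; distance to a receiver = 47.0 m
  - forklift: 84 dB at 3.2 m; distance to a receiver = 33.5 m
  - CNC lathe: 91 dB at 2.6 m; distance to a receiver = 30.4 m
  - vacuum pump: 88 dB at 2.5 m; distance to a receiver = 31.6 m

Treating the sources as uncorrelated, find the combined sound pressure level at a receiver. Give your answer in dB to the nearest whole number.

Propagate each source to the receiver with L = L_ref − 20·log₁₀(r/r_ref), then add intensities.
air handling unit: 84 − 20·log₁₀(47.0/4.4) = 84 − 20.57 = 63.43 dB.
forklift: 84 − 20·log₁₀(33.5/3.2) = 84 − 20.40 = 63.60 dB.
CNC lathe: 91 − 20·log₁₀(30.4/2.6) = 91 − 21.36 = 69.64 dB.
vacuum pump: 88 − 20·log₁₀(31.6/2.5) = 88 − 22.03 = 65.97 dB.
Σ 10^(L/10) = 1.765e+07 → L_total = 10·log₁₀(1.765e+07) = 72.47 dB.

72 dB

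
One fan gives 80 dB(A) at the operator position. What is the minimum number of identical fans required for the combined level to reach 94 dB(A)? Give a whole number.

Need L₁ + 10·log₁₀ N ≥ 94, i.e. log₁₀ N ≥ 1.40.
N ≥ 10^(14.0/10) = 25.119, so N = 26.

26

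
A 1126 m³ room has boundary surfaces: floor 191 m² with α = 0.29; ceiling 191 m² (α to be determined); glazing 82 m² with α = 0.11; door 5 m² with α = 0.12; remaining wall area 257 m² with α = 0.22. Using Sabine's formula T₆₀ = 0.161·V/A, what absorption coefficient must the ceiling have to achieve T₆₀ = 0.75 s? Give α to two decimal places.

From T₆₀ = 0.161·V/A, the target T₆₀ = 0.75 s needs A = 0.161·1126/0.75 = 241.71 m².
Absorption from the other surfaces = 191·0.29 + 82·0.11 + 5·0.12 + 257·0.22 = 121.55 m², so the ceiling must supply 120.16 m² over 191 m².
α = 120.16/191 = 0.629.

0.63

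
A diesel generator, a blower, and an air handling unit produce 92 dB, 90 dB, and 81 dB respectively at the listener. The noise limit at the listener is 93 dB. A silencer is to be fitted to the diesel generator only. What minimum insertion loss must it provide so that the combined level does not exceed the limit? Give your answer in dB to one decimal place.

2.6 dB

Everything except the diesel generator sums to 10^(90/10) + 10^(81/10) = 1.126e+09 in linear terms, 90.51 dB.
To meet 93 dB overall, the treated diesel generator may contribute at most 10^(93/10) − 1.126e+09 = 8.694e+08, i.e. 89.39 dB.
So the diesel generator must be reduced from 92 to 89.39 dB: IL = 2.61 dB.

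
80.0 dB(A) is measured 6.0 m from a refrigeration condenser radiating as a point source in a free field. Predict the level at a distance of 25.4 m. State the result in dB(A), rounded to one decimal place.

Point-source attenuation: ΔL = 20·log₁₀(r₂/r₁) = 20·log₁₀(25.4/6.0) = 12.534 dB.
L₂ = 80.0 − 20·log₁₀(25.4/6.0) = 80.0 − 12.534 = 67.47 dB(A).

67.5 dB(A)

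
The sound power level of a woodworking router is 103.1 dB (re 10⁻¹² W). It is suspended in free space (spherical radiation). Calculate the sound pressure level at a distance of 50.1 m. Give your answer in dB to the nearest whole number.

The power spreads over a sphere of area 4π·r², so L_p = L_w − 10·log₁₀(4π·r²).
4π·r² = 3.154e+04 m², 10·log₁₀ of that is 44.989 dB.
L_p = 103.1 − 44.989 = 58.11 dB.

58 dB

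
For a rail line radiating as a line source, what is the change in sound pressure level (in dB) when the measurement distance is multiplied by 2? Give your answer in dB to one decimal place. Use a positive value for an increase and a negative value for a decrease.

A line source loses 3 dB per doubling of distance; generally ΔL = −10·log₁₀(r₂/r₁).
ΔL = −10·log₁₀(2) = -3.01 dB.

-3.0 dB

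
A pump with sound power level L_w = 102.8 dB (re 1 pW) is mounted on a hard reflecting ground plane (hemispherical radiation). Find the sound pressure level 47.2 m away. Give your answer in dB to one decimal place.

L_p = L_w − 10·log₁₀(2π·r²) with r = 47.2 m.
2π·r² = 1.4e+04 m², 10·log₁₀ of that is 41.461 dB.
L_p = 102.8 − 41.461 = 61.34 dB.

61.3 dB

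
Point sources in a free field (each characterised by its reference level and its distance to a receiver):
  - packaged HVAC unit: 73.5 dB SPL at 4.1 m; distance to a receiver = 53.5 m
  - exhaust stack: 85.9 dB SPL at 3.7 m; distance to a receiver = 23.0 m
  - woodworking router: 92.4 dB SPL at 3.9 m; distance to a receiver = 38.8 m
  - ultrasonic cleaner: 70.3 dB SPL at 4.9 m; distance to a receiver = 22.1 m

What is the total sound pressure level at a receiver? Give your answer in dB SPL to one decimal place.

Apply inverse-square spreading to bring every level to the receiver, then sum 10^(L/10).
packaged HVAC unit: 73.5 − 20·log₁₀(53.5/4.1) = 73.5 − 22.31 = 51.19 dB SPL.
exhaust stack: 85.9 − 20·log₁₀(23.0/3.7) = 85.9 − 15.87 = 70.03 dB SPL.
woodworking router: 92.4 − 20·log₁₀(38.8/3.9) = 92.4 − 19.96 = 72.44 dB SPL.
ultrasonic cleaner: 70.3 − 20·log₁₀(22.1/4.9) = 70.3 − 13.08 = 57.22 dB SPL.
Σ 10^(L/10) = 2.828e+07 → L_total = 10·log₁₀(2.828e+07) = 74.52 dB SPL.

74.5 dB SPL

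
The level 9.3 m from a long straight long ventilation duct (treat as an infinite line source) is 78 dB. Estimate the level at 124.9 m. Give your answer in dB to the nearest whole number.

Line-source attenuation: ΔL = 10·log₁₀(r₂/r₁) = 10·log₁₀(124.9/9.3) = 11.281 dB.
L₂ = 78 − 10·log₁₀(124.9/9.3) = 78 − 11.281 = 66.72 dB.

67 dB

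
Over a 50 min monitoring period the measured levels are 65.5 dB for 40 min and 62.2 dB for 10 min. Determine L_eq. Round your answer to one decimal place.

Weight each interval's intensity by its duration and average over T = 50 min:
Σ tᵢ·10^(Lᵢ/10) = 40·10^(65.5/10) + 10·10^(62.2/10) = 1.585e+08.
L_eq = 10·log₁₀(1.585e+08/50) = 65.01 dB.

65.0 dB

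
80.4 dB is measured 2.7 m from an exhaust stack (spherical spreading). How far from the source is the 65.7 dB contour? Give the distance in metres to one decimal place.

The 14.7 dB drop corresponds to a distance ratio of 10^(14.7/20) for a point source.
r₂ = 2.7·10^((80.4−65.7)/20) = 2.7·10^(14.7/20) = 14.67 m.

14.7 m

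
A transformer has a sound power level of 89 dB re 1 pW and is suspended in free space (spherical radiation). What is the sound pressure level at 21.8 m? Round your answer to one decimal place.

51.2 dB

The power spreads over a sphere of area 4π·r², so L_p = L_w − 10·log₁₀(4π·r²).
4π·r² = 5972 m², 10·log₁₀ of that is 37.761 dB.
L_p = 89 − 37.761 = 51.24 dB.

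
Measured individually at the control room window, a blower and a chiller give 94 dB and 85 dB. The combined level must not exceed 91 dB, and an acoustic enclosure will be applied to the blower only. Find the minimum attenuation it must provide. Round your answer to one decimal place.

4.3 dB

The untreated sources together contribute 10^(85/10) = 3.162e+08, i.e. 85.00 dB.
To meet 91 dB overall, the treated blower may contribute at most 10^(91/10) − 3.162e+08 = 9.427e+08, i.e. 89.74 dB.
Required insertion loss = 94 − 89.74 = 4.26 dB.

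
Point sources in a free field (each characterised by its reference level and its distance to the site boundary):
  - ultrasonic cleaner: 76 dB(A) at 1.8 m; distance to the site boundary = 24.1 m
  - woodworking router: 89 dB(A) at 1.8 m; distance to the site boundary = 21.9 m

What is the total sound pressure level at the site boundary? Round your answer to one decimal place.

67.5 dB(A)

Apply inverse-square spreading to bring every level to the receiver, then sum 10^(L/10).
ultrasonic cleaner: 76 − 20·log₁₀(24.1/1.8) = 76 − 22.53 = 53.47 dB(A).
woodworking router: 89 − 20·log₁₀(21.9/1.8) = 89 − 21.70 = 67.30 dB(A).
Σ 10^(L/10) = 5.588e+06 → L_total = 10·log₁₀(5.588e+06) = 67.47 dB(A).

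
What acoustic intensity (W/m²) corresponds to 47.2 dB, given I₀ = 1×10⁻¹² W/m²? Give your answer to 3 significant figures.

5.25e-08 W/m²

I = I₀·10^(L/10) = 10⁻¹² × 10^(47.2/10) = 10^(-7.280).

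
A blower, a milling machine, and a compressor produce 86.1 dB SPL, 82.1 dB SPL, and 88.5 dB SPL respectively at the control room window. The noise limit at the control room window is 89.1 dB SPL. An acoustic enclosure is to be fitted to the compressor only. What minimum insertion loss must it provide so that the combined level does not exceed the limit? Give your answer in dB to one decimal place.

The untreated sources together contribute 10^(86.1/10) + 10^(82.1/10) = 5.696e+08, i.e. 87.56 dB SPL.
To meet 89.1 dB SPL overall, the treated compressor may contribute at most 10^(89.1/10) − 5.696e+08 = 2.433e+08, i.e. 83.86 dB SPL.
Required insertion loss = 88.5 − 83.86 = 4.64 dB.

4.6 dB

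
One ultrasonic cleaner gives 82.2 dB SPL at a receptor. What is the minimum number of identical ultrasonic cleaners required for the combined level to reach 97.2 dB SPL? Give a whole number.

Need L₁ + 10·log₁₀ N ≥ 97.2, i.e. log₁₀ N ≥ 1.50.
N ≥ 10^(15.0/10) = 31.623, so N = 32.

32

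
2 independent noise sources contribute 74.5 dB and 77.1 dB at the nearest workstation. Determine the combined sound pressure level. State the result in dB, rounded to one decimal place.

Incoherent sources combine by intensity addition: L_total = 10·log₁₀(Σ 10^(L_i/10)).
Σ 10^(L/10) = 10^(74.5/10) + 10^(77.1/10) = 7.947e+07.
L_total = 10·log₁₀(7.947e+07) = 79.00 dB.

79.0 dB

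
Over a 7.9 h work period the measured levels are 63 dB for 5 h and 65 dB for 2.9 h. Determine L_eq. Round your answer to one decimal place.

63.8 dB

L_eq = 10·log₁₀[(1/T)·Σ tᵢ·10^(Lᵢ/10)] with T = 7.9 h.
Σ tᵢ·10^(Lᵢ/10) = 5·10^(63/10) + 2.9·10^(65/10) = 1.915e+07.
L_eq = 10·log₁₀(1.915e+07/7.9) = 63.84 dB.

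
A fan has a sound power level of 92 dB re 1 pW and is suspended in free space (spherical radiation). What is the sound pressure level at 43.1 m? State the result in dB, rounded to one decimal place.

48.3 dB

L_p = L_w − 10·log₁₀(4π·r²) with r = 43.1 m.
4π·r² = 2.334e+04 m², 10·log₁₀ of that is 43.682 dB.
L_p = 92 − 43.682 = 48.32 dB.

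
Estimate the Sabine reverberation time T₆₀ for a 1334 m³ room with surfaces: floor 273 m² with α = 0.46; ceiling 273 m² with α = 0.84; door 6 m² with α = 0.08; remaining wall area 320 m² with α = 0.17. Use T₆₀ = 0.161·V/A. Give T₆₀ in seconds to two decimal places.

0.52 s

A = Σ Sᵢαᵢ = 273·0.46 + 273·0.84 + 6·0.08 + 320·0.17 = 409.78 m².
T₆₀ = 0.161·V/A = 0.161·1334/409.78 = 0.524 s.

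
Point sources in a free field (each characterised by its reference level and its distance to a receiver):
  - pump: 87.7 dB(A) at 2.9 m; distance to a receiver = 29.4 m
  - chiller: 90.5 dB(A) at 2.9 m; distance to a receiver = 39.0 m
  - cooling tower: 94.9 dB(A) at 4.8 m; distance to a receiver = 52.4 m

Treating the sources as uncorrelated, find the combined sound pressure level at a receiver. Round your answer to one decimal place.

First find each source's level at the receiver (point-source: −20·log₁₀(r/r_ref)), then combine on an intensity basis.
pump: 87.7 − 20·log₁₀(29.4/2.9) = 87.7 − 20.12 = 67.58 dB(A).
chiller: 90.5 − 20·log₁₀(39.0/2.9) = 90.5 − 22.57 = 67.93 dB(A).
cooling tower: 94.9 − 20·log₁₀(52.4/4.8) = 94.9 − 20.76 = 74.14 dB(A).
Σ 10^(L/10) = 3.786e+07 → L_total = 10·log₁₀(3.786e+07) = 75.78 dB(A).

75.8 dB(A)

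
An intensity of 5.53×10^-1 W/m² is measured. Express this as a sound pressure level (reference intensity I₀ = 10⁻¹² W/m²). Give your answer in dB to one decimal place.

117.4 dB

L = 10·log₁₀(I/I₀) = 10·log₁₀(5.53×10^-1/10⁻¹²) = 10·log₁₀(5.53×10^11).
L = 10·(0.7427 + 11) = 117.43 dB.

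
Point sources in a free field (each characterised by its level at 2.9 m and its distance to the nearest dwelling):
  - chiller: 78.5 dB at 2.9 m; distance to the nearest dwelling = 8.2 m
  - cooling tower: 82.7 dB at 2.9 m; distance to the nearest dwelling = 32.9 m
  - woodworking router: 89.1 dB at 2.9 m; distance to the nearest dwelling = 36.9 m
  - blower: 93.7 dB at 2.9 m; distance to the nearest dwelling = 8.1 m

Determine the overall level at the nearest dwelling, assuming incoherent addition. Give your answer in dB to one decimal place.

85.0 dB

First find each source's level at the receiver (point-source: −20·log₁₀(r/r_ref)), then combine on an intensity basis.
chiller: 78.5 − 20·log₁₀(8.2/2.9) = 78.5 − 9.03 = 69.47 dB.
cooling tower: 82.7 − 20·log₁₀(32.9/2.9) = 82.7 − 21.10 = 61.60 dB.
woodworking router: 89.1 − 20·log₁₀(36.9/2.9) = 89.1 − 22.09 = 67.01 dB.
blower: 93.7 − 20·log₁₀(8.1/2.9) = 93.7 − 8.92 = 84.78 dB.
Σ 10^(L/10) = 3.158e+08 → L_total = 10·log₁₀(3.158e+08) = 84.99 dB.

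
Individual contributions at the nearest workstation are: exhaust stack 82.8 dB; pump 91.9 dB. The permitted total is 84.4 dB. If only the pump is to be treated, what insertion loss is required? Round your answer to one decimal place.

Everything except the pump sums to 10^(82.8/10) = 1.905e+08 in linear terms, 82.80 dB.
The limit corresponds to 10^(84.4/10) = 2.754e+08; subtracting the fixed part leaves 8.488e+07 for the pump, i.e. 79.29 dB.
Required insertion loss = 91.9 − 79.29 = 12.61 dB.

12.6 dB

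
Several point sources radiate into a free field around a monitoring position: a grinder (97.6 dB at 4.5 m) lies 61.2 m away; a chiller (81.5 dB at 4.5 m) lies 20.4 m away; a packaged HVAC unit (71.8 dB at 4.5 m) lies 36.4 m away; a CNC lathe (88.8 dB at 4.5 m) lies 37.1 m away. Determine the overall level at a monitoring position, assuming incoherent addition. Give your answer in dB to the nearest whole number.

77 dB

Apply inverse-square spreading to bring every level to the receiver, then sum 10^(L/10).
grinder: 97.6 − 20·log₁₀(61.2/4.5) = 97.6 − 22.67 = 74.93 dB.
chiller: 81.5 − 20·log₁₀(20.4/4.5) = 81.5 − 13.13 = 68.37 dB.
packaged HVAC unit: 71.8 − 20·log₁₀(36.4/4.5) = 71.8 − 18.16 = 53.64 dB.
CNC lathe: 88.8 − 20·log₁₀(37.1/4.5) = 88.8 − 18.32 = 70.48 dB.
Σ 10^(L/10) = 4.938e+07 → L_total = 10·log₁₀(4.938e+07) = 76.94 dB.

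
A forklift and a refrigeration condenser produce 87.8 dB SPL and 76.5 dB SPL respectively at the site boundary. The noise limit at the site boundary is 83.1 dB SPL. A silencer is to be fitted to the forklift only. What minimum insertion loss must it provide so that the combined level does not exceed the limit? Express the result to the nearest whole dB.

Everything except the forklift sums to 10^(76.5/10) = 4.467e+07 in linear terms, 76.50 dB SPL.
The limit corresponds to 10^(83.1/10) = 2.042e+08; subtracting the fixed part leaves 1.595e+08 for the forklift, i.e. 82.03 dB SPL.
So the forklift must be reduced from 87.8 to 82.03 dB SPL: IL = 5.77 dB.

6 dB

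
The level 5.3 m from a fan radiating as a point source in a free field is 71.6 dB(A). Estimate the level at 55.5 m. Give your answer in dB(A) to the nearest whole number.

51 dB(A)

For a point source, L₂ = L₁ − 20·log₁₀(r₂/r₁).
L₂ = 71.6 − 20·log₁₀(55.5/5.3) = 71.6 − 20.400 = 51.20 dB(A).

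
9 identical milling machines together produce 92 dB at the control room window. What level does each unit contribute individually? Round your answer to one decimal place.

9 equal contributions raise the level by 10·log₁₀ 9 = 9.542 dB, so each unit alone gives 92 − 9.542.

82.5 dB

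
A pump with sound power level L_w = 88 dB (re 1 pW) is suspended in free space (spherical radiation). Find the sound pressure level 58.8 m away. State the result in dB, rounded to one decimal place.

41.6 dB

L_p = L_w − 10·log₁₀(4π·r²) with r = 58.8 m.
4π·r² = 4.345e+04 m², 10·log₁₀ of that is 46.380 dB.
L_p = 88 − 46.380 = 41.62 dB.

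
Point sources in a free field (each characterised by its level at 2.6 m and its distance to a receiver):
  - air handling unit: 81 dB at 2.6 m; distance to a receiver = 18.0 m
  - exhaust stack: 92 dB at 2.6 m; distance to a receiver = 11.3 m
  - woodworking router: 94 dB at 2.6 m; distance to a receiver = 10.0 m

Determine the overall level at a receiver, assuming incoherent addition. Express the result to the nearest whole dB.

Propagate each source to the receiver with L = L_ref − 20·log₁₀(r/r_ref), then add intensities.
air handling unit: 81 − 20·log₁₀(18.0/2.6) = 81 − 16.81 = 64.19 dB.
exhaust stack: 92 − 20·log₁₀(11.3/2.6) = 92 − 12.76 = 79.24 dB.
woodworking router: 94 − 20·log₁₀(10.0/2.6) = 94 − 11.70 = 82.30 dB.
Σ 10^(L/10) = 2.563e+08 → L_total = 10·log₁₀(2.563e+08) = 84.09 dB.

84 dB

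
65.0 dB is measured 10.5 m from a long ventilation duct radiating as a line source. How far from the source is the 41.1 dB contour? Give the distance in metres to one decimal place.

2577.4 m

Line-source spreading drops the level by 10·log₁₀(r₂/r₁); inverting, r₂/r₁ = 10^(ΔL/10).
r₂ = 10.5·10^((65.0−41.1)/10) = 10.5·10^(23.9/10) = 2577.44 m.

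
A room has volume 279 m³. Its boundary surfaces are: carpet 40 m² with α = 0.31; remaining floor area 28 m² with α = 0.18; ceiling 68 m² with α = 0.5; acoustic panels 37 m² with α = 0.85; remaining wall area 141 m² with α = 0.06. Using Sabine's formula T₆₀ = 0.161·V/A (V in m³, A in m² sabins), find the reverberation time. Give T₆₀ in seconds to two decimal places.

0.49 s

Total absorption A = 40·0.31 + 28·0.18 + 68·0.5 + 37·0.85 + 141·0.06 = 91.35 m² sabins.
T₆₀ = 0.161·V/A = 0.161·279/91.35 = 0.492 s.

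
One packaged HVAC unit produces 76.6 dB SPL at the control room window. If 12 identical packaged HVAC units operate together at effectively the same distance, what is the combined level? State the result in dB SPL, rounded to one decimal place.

87.4 dB SPL

L_total = L₁ + 10·log₁₀ N for N identical incoherent sources.
L_total = 76.6 + 10·log₁₀(12) = 76.6 + 10.792 = 87.39 dB SPL.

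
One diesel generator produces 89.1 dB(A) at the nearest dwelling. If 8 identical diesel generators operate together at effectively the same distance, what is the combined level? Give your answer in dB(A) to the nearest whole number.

L_total = L₁ + 10·log₁₀ N for N identical incoherent sources.
L_total = 89.1 + 10·log₁₀(8) = 89.1 + 9.031 = 98.13 dB(A).

98 dB(A)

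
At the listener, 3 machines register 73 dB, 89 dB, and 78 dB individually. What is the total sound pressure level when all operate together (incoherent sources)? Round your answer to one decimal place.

89.4 dB

For uncorrelated sources the intensities add, so convert each level to linear form, sum, and take 10·log₁₀ of the total.
Σ 10^(L/10) = 10^(73/10) + 10^(89/10) + 10^(78/10) = 8.774e+08.
L_total = 10·log₁₀(8.774e+08) = 89.43 dB.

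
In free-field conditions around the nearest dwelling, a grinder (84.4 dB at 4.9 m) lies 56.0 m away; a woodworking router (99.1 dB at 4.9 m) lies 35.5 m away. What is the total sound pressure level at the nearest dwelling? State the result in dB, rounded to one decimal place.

Apply inverse-square spreading to bring every level to the receiver, then sum 10^(L/10).
grinder: 84.4 − 20·log₁₀(56.0/4.9) = 84.4 − 21.16 = 63.24 dB.
woodworking router: 99.1 − 20·log₁₀(35.5/4.9) = 99.1 − 17.20 = 81.90 dB.
Σ 10^(L/10) = 1.570e+08 → L_total = 10·log₁₀(1.570e+08) = 81.96 dB.

82.0 dB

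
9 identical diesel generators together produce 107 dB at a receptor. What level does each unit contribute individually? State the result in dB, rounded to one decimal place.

9 equal contributions raise the level by 10·log₁₀ 9 = 9.542 dB, so each unit alone gives 107 − 9.542.

97.5 dB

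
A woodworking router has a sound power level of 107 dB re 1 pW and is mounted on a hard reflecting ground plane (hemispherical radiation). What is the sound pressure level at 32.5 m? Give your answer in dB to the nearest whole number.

The power spreads over a hemisphere of area 2π·r², so L_p = L_w − 10·log₁₀(2π·r²).
2π·r² = 6637 m², 10·log₁₀ of that is 38.219 dB.
L_p = 107 − 38.219 = 68.78 dB.

69 dB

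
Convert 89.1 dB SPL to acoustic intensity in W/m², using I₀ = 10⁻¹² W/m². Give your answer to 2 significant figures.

0.00081 W/m²

I/I₀ = 10^(89.1/10) = 8.128e+08, so I = 8.128e+08 × 10⁻¹² W/m².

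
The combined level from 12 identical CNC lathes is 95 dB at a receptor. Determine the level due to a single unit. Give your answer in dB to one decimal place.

12 equal contributions raise the level by 10·log₁₀ 12 = 10.792 dB, so each unit alone gives 95 − 10.792.

84.2 dB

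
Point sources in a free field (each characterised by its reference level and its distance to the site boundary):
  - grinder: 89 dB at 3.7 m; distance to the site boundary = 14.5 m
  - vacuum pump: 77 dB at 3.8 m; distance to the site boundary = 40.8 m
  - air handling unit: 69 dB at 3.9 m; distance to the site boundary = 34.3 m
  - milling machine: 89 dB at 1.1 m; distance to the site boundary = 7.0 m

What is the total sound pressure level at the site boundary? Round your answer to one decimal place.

78.6 dB

Propagate each source to the receiver with L = L_ref − 20·log₁₀(r/r_ref), then add intensities.
grinder: 89 − 20·log₁₀(14.5/3.7) = 89 − 11.86 = 77.14 dB.
vacuum pump: 77 − 20·log₁₀(40.8/3.8) = 77 − 20.62 = 56.38 dB.
air handling unit: 69 − 20·log₁₀(34.3/3.9) = 69 − 18.88 = 50.12 dB.
milling machine: 89 − 20·log₁₀(7.0/1.1) = 89 − 16.07 = 72.93 dB.
Σ 10^(L/10) = 7.187e+07 → L_total = 10·log₁₀(7.187e+07) = 78.57 dB.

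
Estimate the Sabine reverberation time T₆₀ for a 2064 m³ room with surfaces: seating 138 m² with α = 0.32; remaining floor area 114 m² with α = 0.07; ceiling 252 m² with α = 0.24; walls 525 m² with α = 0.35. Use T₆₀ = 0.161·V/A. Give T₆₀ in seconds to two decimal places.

Summing Sᵢαᵢ: 138·0.32 + 114·0.07 + 252·0.24 + 525·0.35 = 296.37 m².
T₆₀ = 0.161·V/A = 0.161·2064/296.37 = 1.121 s.

1.12 s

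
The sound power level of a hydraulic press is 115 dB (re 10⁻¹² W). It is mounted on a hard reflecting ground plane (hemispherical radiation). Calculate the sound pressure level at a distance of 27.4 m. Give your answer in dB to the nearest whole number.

The power spreads over a hemisphere of area 2π·r², so L_p = L_w − 10·log₁₀(2π·r²).
2π·r² = 4717 m², 10·log₁₀ of that is 36.737 dB.
L_p = 115 − 36.737 = 78.26 dB.

78 dB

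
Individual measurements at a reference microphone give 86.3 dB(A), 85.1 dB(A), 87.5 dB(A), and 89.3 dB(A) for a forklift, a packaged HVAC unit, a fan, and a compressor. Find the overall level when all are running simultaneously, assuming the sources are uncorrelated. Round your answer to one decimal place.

93.4 dB(A)

For uncorrelated sources the intensities add, so convert each level to linear form, sum, and take 10·log₁₀ of the total.
Σ 10^(L/10) = 10^(86.3/10) + 10^(85.1/10) + 10^(87.5/10) + 10^(89.3/10) = 2.164e+09.
L_total = 10·log₁₀(2.164e+09) = 93.35 dB(A).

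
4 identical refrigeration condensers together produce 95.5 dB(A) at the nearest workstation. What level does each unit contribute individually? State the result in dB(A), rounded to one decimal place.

89.5 dB(A)

Dividing the total intensity by 4 lowers the level by 10·log₁₀ 4 = 6.021 dB: L₁ = 95.5 − 6.021.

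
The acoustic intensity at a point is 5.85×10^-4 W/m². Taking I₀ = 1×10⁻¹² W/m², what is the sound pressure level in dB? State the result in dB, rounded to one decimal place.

I/I₀ = 5.85×10^-4/10⁻¹² = 5.85×10^8, and L = 10·log₁₀(I/I₀).
L = 10·(0.7672 + 8) = 87.67 dB.

87.7 dB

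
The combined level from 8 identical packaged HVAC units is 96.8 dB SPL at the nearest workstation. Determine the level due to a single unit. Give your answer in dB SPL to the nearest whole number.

88 dB SPL

For N identical incoherent sources L_total = L₁ + 10·log₁₀ N, so L₁ = 96.8 − 10·log₁₀(8) = 96.8 − 9.031.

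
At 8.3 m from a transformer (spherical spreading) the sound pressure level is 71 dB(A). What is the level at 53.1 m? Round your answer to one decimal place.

Point-source attenuation: ΔL = 20·log₁₀(r₂/r₁) = 20·log₁₀(53.1/8.3) = 16.120 dB.
L₂ = 71 − 20·log₁₀(53.1/8.3) = 71 − 16.120 = 54.88 dB(A).

54.9 dB(A)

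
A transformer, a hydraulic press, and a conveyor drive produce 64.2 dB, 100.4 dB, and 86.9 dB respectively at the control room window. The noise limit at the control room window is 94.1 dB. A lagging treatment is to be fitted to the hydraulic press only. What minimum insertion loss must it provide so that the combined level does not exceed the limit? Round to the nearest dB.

7 dB

The untreated sources together contribute 10^(64.2/10) + 10^(86.9/10) = 4.924e+08, i.e. 86.92 dB.
The limit corresponds to 10^(94.1/10) = 2.570e+09; subtracting the fixed part leaves 2.078e+09 for the hydraulic press, i.e. 93.18 dB.
Required insertion loss = 100.4 − 93.18 = 7.22 dB.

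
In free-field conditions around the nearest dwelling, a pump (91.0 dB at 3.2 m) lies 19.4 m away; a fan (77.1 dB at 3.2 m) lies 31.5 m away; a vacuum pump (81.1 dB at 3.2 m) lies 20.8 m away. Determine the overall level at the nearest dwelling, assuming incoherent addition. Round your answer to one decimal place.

First find each source's level at the receiver (point-source: −20·log₁₀(r/r_ref)), then combine on an intensity basis.
pump: 91.0 − 20·log₁₀(19.4/3.2) = 91.0 − 15.65 = 75.35 dB.
fan: 77.1 − 20·log₁₀(31.5/3.2) = 77.1 − 19.86 = 57.24 dB.
vacuum pump: 81.1 − 20·log₁₀(20.8/3.2) = 81.1 − 16.26 = 64.84 dB.
Σ 10^(L/10) = 3.783e+07 → L_total = 10·log₁₀(3.783e+07) = 75.78 dB.

75.8 dB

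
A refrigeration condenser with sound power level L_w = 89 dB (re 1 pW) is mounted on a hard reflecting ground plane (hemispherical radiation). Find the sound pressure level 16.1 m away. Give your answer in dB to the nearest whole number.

57 dB

L_p = L_w − 10·log₁₀(2π·r²) with r = 16.1 m.
2π·r² = 1629 m², 10·log₁₀ of that is 32.118 dB.
L_p = 89 − 32.118 = 56.88 dB.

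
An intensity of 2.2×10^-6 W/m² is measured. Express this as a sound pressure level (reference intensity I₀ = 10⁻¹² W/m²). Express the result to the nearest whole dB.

63 dB

I/I₀ = 2.2×10^-6/10⁻¹² = 2.2×10^6, and L = 10·log₁₀(I/I₀).
L = 10·(0.3424 + 6) = 63.42 dB.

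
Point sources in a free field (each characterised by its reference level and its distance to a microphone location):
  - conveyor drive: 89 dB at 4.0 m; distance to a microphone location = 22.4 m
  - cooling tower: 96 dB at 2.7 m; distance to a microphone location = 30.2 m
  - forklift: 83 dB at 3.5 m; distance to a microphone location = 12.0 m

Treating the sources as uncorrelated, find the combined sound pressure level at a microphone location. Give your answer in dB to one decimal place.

78.7 dB

Propagate each source to the receiver with L = L_ref − 20·log₁₀(r/r_ref), then add intensities.
conveyor drive: 89 − 20·log₁₀(22.4/4.0) = 89 − 14.96 = 74.04 dB.
cooling tower: 96 − 20·log₁₀(30.2/2.7) = 96 − 20.97 = 75.03 dB.
forklift: 83 − 20·log₁₀(12.0/3.5) = 83 − 10.70 = 72.30 dB.
Σ 10^(L/10) = 7.412e+07 → L_total = 10·log₁₀(7.412e+07) = 78.70 dB.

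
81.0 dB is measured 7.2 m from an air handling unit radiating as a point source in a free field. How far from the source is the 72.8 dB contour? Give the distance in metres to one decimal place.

18.5 m

The 8.2 dB drop corresponds to a distance ratio of 10^(8.2/20) for a point source.
r₂ = 7.2·10^((81.0−72.8)/20) = 7.2·10^(8.2/20) = 18.51 m.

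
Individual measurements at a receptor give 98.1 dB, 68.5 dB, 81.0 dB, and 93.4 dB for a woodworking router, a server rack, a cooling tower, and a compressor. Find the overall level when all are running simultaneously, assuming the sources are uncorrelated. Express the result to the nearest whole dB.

99 dB

For uncorrelated sources the intensities add, so convert each level to linear form, sum, and take 10·log₁₀ of the total.
Σ 10^(L/10) = 10^(98.1/10) + 10^(68.5/10) + 10^(81.0/10) + 10^(93.4/10) = 8.777e+09.
L_total = 10·log₁₀(8.777e+09) = 99.43 dB.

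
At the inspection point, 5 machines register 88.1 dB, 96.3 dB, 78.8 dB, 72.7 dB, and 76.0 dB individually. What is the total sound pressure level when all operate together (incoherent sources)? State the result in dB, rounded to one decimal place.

97.0 dB

Incoherent sources combine by intensity addition: L_total = 10·log₁₀(Σ 10^(L_i/10)).
Σ 10^(L/10) = 10^(88.1/10) + 10^(96.3/10) + 10^(78.8/10) + 10^(72.7/10) + 10^(76.0/10) = 5.046e+09.
L_total = 10·log₁₀(5.046e+09) = 97.03 dB.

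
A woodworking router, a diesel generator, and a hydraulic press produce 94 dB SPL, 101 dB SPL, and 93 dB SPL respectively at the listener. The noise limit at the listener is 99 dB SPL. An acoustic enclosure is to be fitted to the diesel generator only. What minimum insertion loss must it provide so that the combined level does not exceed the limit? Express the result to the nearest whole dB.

Everything except the diesel generator sums to 10^(94/10) + 10^(93/10) = 4.507e+09 in linear terms, 96.54 dB SPL.
To meet 99 dB SPL overall, the treated diesel generator may contribute at most 10^(99/10) − 4.507e+09 = 3.436e+09, i.e. 95.36 dB SPL.
So the diesel generator must be reduced from 101 to 95.36 dB SPL: IL = 5.64 dB.

6 dB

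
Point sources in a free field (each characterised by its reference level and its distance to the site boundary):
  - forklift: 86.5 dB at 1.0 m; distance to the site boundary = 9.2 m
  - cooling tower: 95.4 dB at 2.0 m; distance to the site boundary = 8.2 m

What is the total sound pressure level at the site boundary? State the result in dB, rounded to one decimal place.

83.3 dB

First find each source's level at the receiver (point-source: −20·log₁₀(r/r_ref)), then combine on an intensity basis.
forklift: 86.5 − 20·log₁₀(9.2/1.0) = 86.5 − 19.28 = 67.22 dB.
cooling tower: 95.4 − 20·log₁₀(8.2/2.0) = 95.4 − 12.26 = 83.14 dB.
Σ 10^(L/10) = 2.115e+08 → L_total = 10·log₁₀(2.115e+08) = 83.25 dB.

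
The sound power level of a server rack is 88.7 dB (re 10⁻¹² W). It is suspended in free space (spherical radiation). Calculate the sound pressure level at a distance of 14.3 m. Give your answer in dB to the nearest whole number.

The power spreads over a sphere of area 4π·r², so L_p = L_w − 10·log₁₀(4π·r²).
4π·r² = 2570 m², 10·log₁₀ of that is 34.099 dB.
L_p = 88.7 − 34.099 = 54.60 dB.

55 dB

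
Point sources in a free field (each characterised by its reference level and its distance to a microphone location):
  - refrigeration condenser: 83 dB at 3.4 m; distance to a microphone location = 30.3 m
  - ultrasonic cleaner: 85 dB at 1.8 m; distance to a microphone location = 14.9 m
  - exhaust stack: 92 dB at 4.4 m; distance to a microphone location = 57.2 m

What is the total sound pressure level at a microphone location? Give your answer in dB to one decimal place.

First find each source's level at the receiver (point-source: −20·log₁₀(r/r_ref)), then combine on an intensity basis.
refrigeration condenser: 83 − 20·log₁₀(30.3/3.4) = 83 − 19.00 = 64.00 dB.
ultrasonic cleaner: 85 − 20·log₁₀(14.9/1.8) = 85 − 18.36 = 66.64 dB.
exhaust stack: 92 − 20·log₁₀(57.2/4.4) = 92 − 22.28 = 69.72 dB.
Σ 10^(L/10) = 1.651e+07 → L_total = 10·log₁₀(1.651e+07) = 72.18 dB.

72.2 dB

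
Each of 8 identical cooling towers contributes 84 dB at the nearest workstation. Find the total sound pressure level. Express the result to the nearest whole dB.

93 dB

N identical incoherent sources raise the level by 10·log₁₀ N.
L_total = 84 + 10·log₁₀(8) = 84 + 9.031 = 93.03 dB.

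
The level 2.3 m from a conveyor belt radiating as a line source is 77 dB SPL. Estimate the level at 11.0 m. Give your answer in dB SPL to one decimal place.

70.2 dB SPL

Line-source attenuation: ΔL = 10·log₁₀(r₂/r₁) = 10·log₁₀(11.0/2.3) = 6.797 dB.
L₂ = 77 − 10·log₁₀(11.0/2.3) = 77 − 6.797 = 70.20 dB SPL.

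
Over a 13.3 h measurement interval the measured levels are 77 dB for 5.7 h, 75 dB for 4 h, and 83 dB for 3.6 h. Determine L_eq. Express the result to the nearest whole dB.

79 dB

The energy average is taken in the linear domain: L_eq = 10·log₁₀[(Σ tᵢ·10^(Lᵢ/10))/T], T = 13.3 h.
Σ tᵢ·10^(Lᵢ/10) = 5.7·10^(77/10) + 4·10^(75/10) + 3.6·10^(83/10) = 1.130e+09.
L_eq = 10·log₁₀(1.130e+09/13.3) = 79.29 dB.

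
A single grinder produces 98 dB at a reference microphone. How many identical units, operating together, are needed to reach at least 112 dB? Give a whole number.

26

Need L₁ + 10·log₁₀ N ≥ 112, i.e. log₁₀ N ≥ 1.40.
N ≥ 10^(14.0/10) = 25.119, so N = 26.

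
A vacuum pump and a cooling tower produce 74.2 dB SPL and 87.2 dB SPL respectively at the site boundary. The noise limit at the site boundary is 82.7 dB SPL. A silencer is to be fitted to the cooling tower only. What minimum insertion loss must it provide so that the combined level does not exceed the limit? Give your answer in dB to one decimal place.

5.2 dB

The untreated sources together contribute 10^(74.2/10) = 2.630e+07, i.e. 74.20 dB SPL.
To meet 82.7 dB SPL overall, the treated cooling tower may contribute at most 10^(82.7/10) − 2.630e+07 = 1.599e+08, i.e. 82.04 dB SPL.
So the cooling tower must be reduced from 87.2 to 82.04 dB SPL: IL = 5.16 dB.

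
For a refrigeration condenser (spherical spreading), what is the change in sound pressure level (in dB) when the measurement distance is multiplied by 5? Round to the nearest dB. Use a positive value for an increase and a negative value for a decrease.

-14 dB

With spherical spreading the level changes by −20·log₁₀(r₂/r₁).
ΔL = −20·log₁₀(5) = -13.98 dB.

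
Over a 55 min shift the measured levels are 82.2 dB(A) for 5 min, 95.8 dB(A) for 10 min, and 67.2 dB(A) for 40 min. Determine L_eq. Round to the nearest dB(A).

Weight each interval's intensity by its duration and average over T = 55 min:
Σ tᵢ·10^(Lᵢ/10) = 5·10^(82.2/10) + 10·10^(95.8/10) + 40·10^(67.2/10) = 3.906e+10.
L_eq = 10·log₁₀(3.906e+10/55) = 88.51 dB(A).

89 dB(A)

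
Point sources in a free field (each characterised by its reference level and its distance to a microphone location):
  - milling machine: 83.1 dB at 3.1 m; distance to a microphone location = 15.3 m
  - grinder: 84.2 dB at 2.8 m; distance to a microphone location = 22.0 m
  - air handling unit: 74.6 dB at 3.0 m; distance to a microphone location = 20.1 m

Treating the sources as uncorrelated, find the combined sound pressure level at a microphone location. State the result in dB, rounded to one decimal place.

71.2 dB

Propagate each source to the receiver with L = L_ref − 20·log₁₀(r/r_ref), then add intensities.
milling machine: 83.1 − 20·log₁₀(15.3/3.1) = 83.1 − 13.87 = 69.23 dB.
grinder: 84.2 − 20·log₁₀(22.0/2.8) = 84.2 − 17.91 = 66.29 dB.
air handling unit: 74.6 − 20·log₁₀(20.1/3.0) = 74.6 − 16.52 = 58.08 dB.
Σ 10^(L/10) = 1.328e+07 → L_total = 10·log₁₀(1.328e+07) = 71.23 dB.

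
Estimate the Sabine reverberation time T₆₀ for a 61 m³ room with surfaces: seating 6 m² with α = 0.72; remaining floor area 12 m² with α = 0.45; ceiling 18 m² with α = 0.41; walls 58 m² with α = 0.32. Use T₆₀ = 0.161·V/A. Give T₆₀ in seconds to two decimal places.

0.28 s

A = Σ Sᵢαᵢ = 6·0.72 + 12·0.45 + 18·0.41 + 58·0.32 = 35.66 m².
T₆₀ = 0.161·V/A = 0.161·61/35.66 = 0.275 s.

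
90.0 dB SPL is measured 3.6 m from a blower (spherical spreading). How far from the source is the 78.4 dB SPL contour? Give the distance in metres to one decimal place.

Point-source spreading drops the level by 20·log₁₀(r₂/r₁); inverting, r₂/r₁ = 10^(ΔL/20).
r₂ = 3.6·10^((90.0−78.4)/20) = 3.6·10^(11.6/20) = 13.69 m.

13.7 m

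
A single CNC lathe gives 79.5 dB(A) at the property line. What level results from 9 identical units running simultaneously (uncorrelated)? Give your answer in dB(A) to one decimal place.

89.0 dB(A)

With 9 equal, uncorrelated contributions the intensity is 9× that of one unit, giving a rise of 10·log₁₀ 9.
L_total = 79.5 + 10·log₁₀(9) = 79.5 + 9.542 = 89.04 dB(A).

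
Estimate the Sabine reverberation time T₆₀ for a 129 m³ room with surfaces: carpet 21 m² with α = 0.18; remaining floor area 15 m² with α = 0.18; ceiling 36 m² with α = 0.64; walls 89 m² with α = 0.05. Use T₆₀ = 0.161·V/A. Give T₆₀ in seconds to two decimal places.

0.61 s

A = Σ Sᵢαᵢ = 21·0.18 + 15·0.18 + 36·0.64 + 89·0.05 = 33.97 m².
T₆₀ = 0.161·V/A = 0.161·129/33.97 = 0.611 s.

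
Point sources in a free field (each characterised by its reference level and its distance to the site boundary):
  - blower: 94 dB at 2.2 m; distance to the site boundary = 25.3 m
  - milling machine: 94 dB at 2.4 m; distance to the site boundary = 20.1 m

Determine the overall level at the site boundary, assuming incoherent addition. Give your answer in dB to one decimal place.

First find each source's level at the receiver (point-source: −20·log₁₀(r/r_ref)), then combine on an intensity basis.
blower: 94 − 20·log₁₀(25.3/2.2) = 94 − 21.21 = 72.79 dB.
milling machine: 94 − 20·log₁₀(20.1/2.4) = 94 − 18.46 = 75.54 dB.
Σ 10^(L/10) = 5.481e+07 → L_total = 10·log₁₀(5.481e+07) = 77.39 dB.

77.4 dB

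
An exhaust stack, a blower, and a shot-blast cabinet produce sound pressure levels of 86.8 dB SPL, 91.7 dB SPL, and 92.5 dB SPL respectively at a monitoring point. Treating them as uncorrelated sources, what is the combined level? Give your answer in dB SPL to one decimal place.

Incoherent sources combine by intensity addition: L_total = 10·log₁₀(Σ 10^(L_i/10)).
Σ 10^(L/10) = 10^(86.8/10) + 10^(91.7/10) + 10^(92.5/10) = 3.736e+09.
L_total = 10·log₁₀(3.736e+09) = 95.72 dB SPL.

95.7 dB SPL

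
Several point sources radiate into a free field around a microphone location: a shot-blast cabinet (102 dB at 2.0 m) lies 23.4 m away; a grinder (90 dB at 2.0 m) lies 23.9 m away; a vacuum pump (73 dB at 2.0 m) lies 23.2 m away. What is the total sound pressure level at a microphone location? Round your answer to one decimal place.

80.9 dB

First find each source's level at the receiver (point-source: −20·log₁₀(r/r_ref)), then combine on an intensity basis.
shot-blast cabinet: 102 − 20·log₁₀(23.4/2.0) = 102 − 21.36 = 80.64 dB.
grinder: 90 − 20·log₁₀(23.9/2.0) = 90 − 21.55 = 68.45 dB.
vacuum pump: 73 − 20·log₁₀(23.2/2.0) = 73 − 21.29 = 51.71 dB.
Σ 10^(L/10) = 1.229e+08 → L_total = 10·log₁₀(1.229e+08) = 80.90 dB.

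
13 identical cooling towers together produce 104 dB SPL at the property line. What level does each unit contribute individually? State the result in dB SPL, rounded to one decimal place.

92.9 dB SPL

For N identical incoherent sources L_total = L₁ + 10·log₁₀ N, so L₁ = 104 − 10·log₁₀(13) = 104 − 11.139.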